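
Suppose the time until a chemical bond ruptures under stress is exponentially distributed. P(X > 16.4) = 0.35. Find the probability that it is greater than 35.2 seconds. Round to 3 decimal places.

e^(−λ·16.4) = 0.35 ⇒ λ = −ln(0.35)/16.4 = 0.0640135.
P(X > 35.2) = e^(−0.0640135·35.2) = e^(−2.2533) ≈ 0.105.

0.105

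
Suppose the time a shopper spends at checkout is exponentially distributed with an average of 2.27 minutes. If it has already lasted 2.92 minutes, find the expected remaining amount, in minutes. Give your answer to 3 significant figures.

The rate is λ = 1/2.27 = 0.440529 per minute.
By memorylessness, the remaining amount past any threshold is again Exp(λ) with mean 1/λ = 2.27 minutes.

2.27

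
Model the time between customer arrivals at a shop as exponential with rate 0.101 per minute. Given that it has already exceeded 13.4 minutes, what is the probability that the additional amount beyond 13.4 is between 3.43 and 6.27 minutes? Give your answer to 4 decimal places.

0.1764

Memoryless: the residual past 13.4 is again Exp(λ).
P(3.43 < residual < 6.27) = e^(−λ·3.43) − e^(−λ·6.27) = 0.70721 − 0.53085 ≈ 0.1764.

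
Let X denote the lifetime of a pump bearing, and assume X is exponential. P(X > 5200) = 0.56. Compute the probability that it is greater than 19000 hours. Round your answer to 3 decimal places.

0.120

e^(−λ·5200) = 0.56 ⇒ λ = −ln(0.56)/5200 = 0.000111504.
P(X > 19000) = e^(−0.000111504·19000) = e^(−2.1186) ≈ 0.120.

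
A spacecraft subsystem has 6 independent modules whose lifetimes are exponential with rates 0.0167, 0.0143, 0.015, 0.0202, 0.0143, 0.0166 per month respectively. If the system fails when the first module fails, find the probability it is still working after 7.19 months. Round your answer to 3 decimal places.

0.498

The time to first failure is exponential with rate Σλ = 0.0167 + 0.0143 + 0.015 + 0.0202 + 0.0143 + 0.0166 = 0.0971.
P(min > 7.19) = e^(−0.0971·7.19) = e^(−0.69815) ≈ 0.498.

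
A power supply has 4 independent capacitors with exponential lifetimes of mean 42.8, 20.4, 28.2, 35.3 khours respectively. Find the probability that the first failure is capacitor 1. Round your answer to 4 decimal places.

0.1716

Rates: λ_i = 1/mean_i → 0.0233645, 0.0490196, 0.035461, 0.0283286; Σλ = 0.136174.
P(capacitor 1 first) = λ_1/Σλ = 0.0233645/0.136174 ≈ 0.1716.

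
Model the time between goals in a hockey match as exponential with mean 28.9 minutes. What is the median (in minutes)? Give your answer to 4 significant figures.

20.03

The rate is λ = 1/28.9 = 0.0346021 per minute.
Set 1 − e^(−λt) = 0.5, so t = −ln(0.5)/λ = 0.69315/0.0346021 ≈ 20.032 minutes.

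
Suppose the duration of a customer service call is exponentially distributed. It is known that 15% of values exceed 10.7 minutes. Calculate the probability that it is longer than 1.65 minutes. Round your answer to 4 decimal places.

0.7464

e^(−λ·10.7) = 0.15 ⇒ λ = −ln(0.15)/10.7 = 0.177301.
P(X > 1.65) = e^(−0.177301·1.65) = e^(−0.29255) ≈ 0.7464.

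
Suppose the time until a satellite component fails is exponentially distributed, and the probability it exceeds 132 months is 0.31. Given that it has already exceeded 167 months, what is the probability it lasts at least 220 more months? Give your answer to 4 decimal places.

0.1420

From e^(−λ·132) = 0.31, λ = −ln(0.31)/132 = 0.0088726.
Memoryless: P(X > 167+220 | X > 167) = P(X > 220) = e^(−0.0088726·220) ≈ 0.1420.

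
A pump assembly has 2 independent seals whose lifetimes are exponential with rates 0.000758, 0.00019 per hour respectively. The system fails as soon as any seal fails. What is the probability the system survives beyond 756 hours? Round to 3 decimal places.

0.488

The time to first failure is exponential with rate Σλ = 0.000758 + 0.00019 = 0.000948.
P(min > 756) = e^(−0.000948·756) = e^(−0.71669) ≈ 0.488.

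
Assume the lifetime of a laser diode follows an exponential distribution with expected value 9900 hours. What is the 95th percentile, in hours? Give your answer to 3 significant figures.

29700

The rate is λ = 1/9900 = 0.00010101 per hour.
Set 1 − e^(−λt) = 0.95, so t = −ln(0.05)/λ = 2.9957/0.00010101 ≈ 29657.7 hours.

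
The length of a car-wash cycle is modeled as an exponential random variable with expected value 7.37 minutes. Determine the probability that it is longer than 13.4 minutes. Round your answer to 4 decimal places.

0.1623

The rate is λ = 1/7.37 = 0.135685 per minute.
P(X > 13.4) = e^(−λ·13.4) = e^(−1.8182) ≈ 0.1623.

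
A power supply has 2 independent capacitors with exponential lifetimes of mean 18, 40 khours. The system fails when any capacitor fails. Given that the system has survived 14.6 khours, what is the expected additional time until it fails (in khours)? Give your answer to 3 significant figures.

12.4

First-failure rate Σλ = 1/18 + 1/40 = 0.0805556.
By memorylessness the expected residual is 1/Σλ = 12.4138 khours, regardless of the 14.6 already elapsed.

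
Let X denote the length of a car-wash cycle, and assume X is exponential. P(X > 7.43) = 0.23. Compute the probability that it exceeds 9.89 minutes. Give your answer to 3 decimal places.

e^(−λ·7.43) = 0.23 ⇒ λ = −ln(0.23)/7.43 = 0.197803.
P(X > 9.89) = e^(−0.197803·9.89) = e^(−1.9563) ≈ 0.141.

0.141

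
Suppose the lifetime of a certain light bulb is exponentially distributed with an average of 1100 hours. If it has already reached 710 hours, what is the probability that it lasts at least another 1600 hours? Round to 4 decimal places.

0.2335

The rate is λ = 1/1100 = 0.000909091 per hour.
P(X > s+t | X > s) = e^(−λ(s+t))/e^(−λs) = e^(−λt), independent of s = 710.
P(X > 1600) = e^(−1.4545) ≈ 0.2335.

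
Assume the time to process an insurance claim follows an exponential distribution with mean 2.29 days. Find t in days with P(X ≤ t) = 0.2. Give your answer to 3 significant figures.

0.511

The rate is λ = 1/2.29 = 0.436681 per day.
Set 1 − e^(−λt) = 0.2, so t = −ln(0.8)/λ = 0.22314/0.436681 ≈ 0.510999 days.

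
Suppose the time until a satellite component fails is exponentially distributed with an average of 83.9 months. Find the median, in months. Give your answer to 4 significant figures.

58.16

The rate is λ = 1/83.9 = 0.011919 per month.
Set 1 − e^(−λt) = 0.5, so t = −ln(0.5)/λ = 0.69315/0.011919 ≈ 58.155 months.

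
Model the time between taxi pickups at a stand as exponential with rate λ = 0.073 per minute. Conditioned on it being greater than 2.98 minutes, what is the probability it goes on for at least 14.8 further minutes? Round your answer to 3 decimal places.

0.339

P(X > s+t | X > s) = e^(−λ(s+t))/e^(−λs) = e^(−λt), independent of s = 2.98.
P(X > 14.8) = e^(−1.0804) ≈ 0.339.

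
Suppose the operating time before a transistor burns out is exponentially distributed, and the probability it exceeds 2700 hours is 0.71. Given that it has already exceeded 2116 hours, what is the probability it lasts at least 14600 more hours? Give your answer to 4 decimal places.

0.1569

From e^(−λ·2700) = 0.71, λ = −ln(0.71)/2700 = 0.000126848.
Memoryless: P(X > 2116+14600 | X > 2116) = P(X > 14600) = e^(−0.000126848·14600) ≈ 0.1569.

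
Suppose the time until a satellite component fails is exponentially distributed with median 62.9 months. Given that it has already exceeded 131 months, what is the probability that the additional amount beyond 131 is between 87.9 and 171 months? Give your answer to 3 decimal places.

0.228

For an exponential, median = ln(2)/λ, so λ = ln 2 / 62.9 = 0.0110198 per month.
Memoryless: the residual past 131 is again Exp(λ).
P(87.9 < residual < 171) = e^(−λ·87.9) − e^(−λ·171) = 0.37960 − 0.15192 ≈ 0.228.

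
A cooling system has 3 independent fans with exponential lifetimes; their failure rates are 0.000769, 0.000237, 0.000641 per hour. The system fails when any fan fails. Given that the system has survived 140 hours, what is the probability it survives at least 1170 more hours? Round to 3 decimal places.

0.146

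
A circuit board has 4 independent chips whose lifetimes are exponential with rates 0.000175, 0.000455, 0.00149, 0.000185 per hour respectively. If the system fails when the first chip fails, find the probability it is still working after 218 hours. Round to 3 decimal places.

0.605

The time to first failure is exponential with rate Σλ = 0.000175 + 0.000455 + 0.00149 + 0.000185 = 0.002305.
P(min > 218) = e^(−0.002305·218) = e^(−0.50249) ≈ 0.605.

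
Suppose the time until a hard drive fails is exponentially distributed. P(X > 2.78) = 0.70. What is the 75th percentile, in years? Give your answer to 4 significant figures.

10.81

e^(−λ·2.78) = 0.70 ⇒ λ = −ln(0.70)/2.78 = 0.1283.
75th percentile: 1 − e^(−λt) = 0.75, t = −ln(0.25)/λ = 10.8051 years.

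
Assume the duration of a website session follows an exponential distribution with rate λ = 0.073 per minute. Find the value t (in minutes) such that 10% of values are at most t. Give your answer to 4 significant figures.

Set 1 − e^(−λt) = 0.1, so t = −ln(0.9)/λ = 0.10536/0.073 ≈ 1.44329 minutes.

1.443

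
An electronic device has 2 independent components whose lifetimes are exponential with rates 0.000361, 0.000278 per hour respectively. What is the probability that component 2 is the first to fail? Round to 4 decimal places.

The time to first failure is exponential with rate Σλ = 0.000361 + 0.000278 = 0.000639.
P(component 2 first) = λ_2/Σλ = 0.000278/0.000639 ≈ 0.4351.

0.4351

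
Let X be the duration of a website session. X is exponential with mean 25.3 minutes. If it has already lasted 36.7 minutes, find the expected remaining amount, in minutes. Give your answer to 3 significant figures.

25.3

The rate is λ = 1/25.3 = 0.0395257 per minute.
By memorylessness, the remaining amount past any threshold is again Exp(λ) with mean 1/λ = 25.3 minutes.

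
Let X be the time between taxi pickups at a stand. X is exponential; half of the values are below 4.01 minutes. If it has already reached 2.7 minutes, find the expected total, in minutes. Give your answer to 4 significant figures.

8.485

For an exponential, median = ln(2)/λ, so λ = ln 2 / 4.01 = 0.172855 per minute.
By memorylessness, E[X | X > 2.7] = 2.7 + 1/λ = 2.7 + 5.78521 = 8.48521 minutes.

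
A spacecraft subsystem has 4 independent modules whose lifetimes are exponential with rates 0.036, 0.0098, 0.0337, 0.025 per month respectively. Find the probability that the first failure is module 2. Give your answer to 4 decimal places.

0.0938

The time to first failure is exponential with rate Σλ = 0.036 + 0.0098 + 0.0337 + 0.025 = 0.1045.
P(module 2 first) = λ_2/Σλ = 0.0098/0.1045 ≈ 0.0938.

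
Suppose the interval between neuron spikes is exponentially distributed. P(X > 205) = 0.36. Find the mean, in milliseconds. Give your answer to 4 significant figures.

e^(−λ·205) = 0.36 ⇒ λ = −ln(0.36)/205 = 0.00498366.
Mean = 1/λ = 200.656 milliseconds.

200.7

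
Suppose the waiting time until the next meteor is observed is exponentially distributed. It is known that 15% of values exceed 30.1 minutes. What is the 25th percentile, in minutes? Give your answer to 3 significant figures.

4.56

e^(−λ·30.1) = 0.15 ⇒ λ = −ln(0.15)/30.1 = 0.0630272.
25th percentile: 1 − e^(−λt) = 0.25, t = −ln(0.75)/λ = 4.56441 minutes.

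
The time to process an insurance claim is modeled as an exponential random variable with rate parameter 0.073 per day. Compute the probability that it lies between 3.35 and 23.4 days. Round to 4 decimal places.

0.6019

P(3.35 < X < 23.4) = e^(−λ·3.35) − e^(−λ·23.4) = 0.78306 − 0.18119 ≈ 0.6019.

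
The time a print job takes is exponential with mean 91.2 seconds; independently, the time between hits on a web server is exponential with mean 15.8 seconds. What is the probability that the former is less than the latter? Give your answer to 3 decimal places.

0.148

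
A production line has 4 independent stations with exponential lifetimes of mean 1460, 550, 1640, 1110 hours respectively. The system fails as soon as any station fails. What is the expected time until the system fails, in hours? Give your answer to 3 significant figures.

249

The first failure time is exponential with rate Σλ_i = 1/1460 + 1/550 + 1/1640 + 1/1110 = 0.00401377 per hour.
E[min] = 1/Σλ = 1/0.00401377 = 249.142 hours.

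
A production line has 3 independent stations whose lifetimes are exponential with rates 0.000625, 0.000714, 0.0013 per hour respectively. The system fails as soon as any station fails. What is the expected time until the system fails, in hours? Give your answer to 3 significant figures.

The time to first failure is exponential with rate Σλ = 0.000625 + 0.000714 + 0.0013 = 0.002639.
E[min] = 1/Σλ = 1/0.002639 = 378.931 hours.

379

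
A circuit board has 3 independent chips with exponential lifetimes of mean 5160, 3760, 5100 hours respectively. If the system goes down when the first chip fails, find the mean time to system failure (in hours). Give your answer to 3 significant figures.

1520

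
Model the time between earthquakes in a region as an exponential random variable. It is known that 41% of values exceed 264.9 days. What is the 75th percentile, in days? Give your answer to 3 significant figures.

e^(−λ·264.9) = 0.41 ⇒ λ = −ln(0.41)/264.9 = 0.00336579.
75th percentile: 1 − e^(−λt) = 0.75, t = −ln(0.25)/λ = 411.878 days.

412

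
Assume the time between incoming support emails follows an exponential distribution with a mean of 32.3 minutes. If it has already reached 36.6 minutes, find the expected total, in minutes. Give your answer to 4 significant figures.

68.90

The rate is λ = 1/32.3 = 0.0309598 per minute.
By memorylessness, E[X | X > 36.6] = 36.6 + 1/λ = 36.6 + 32.3 = 68.9 minutes.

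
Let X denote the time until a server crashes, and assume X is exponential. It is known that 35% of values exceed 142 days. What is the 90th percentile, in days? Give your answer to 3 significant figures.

e^(−λ·142) = 0.35 ⇒ λ = −ln(0.35)/142 = 0.00739311.
90th percentile: 1 − e^(−λt) = 0.9, t = −ln(0.1)/λ = 311.45 days.

311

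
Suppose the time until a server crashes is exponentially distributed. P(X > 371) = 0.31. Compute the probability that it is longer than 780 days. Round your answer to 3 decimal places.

e^(−λ·371) = 0.31 ⇒ λ = −ln(0.31)/371 = 0.00315683.
P(X > 780) = e^(−0.00315683·780) = e^(−2.4623) ≈ 0.085.

0.085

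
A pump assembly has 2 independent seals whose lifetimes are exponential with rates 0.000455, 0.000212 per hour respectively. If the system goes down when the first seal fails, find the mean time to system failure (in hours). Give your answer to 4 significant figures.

1499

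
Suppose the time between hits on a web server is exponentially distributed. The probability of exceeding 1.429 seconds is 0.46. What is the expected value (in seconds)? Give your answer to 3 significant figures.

1.84

e^(−λ·1.429) = 0.46 ⇒ λ = −ln(0.46)/1.429 = 0.543407.
Mean = 1/λ = 1.84024 seconds.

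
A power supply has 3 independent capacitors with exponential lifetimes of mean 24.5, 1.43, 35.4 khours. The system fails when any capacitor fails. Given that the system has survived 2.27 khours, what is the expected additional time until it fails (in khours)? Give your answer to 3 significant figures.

First-failure rate Σλ = 1/24.5 + 1/1.43 + 1/35.4 = 0.768366.
By memorylessness the expected residual is 1/Σλ = 1.30146 khours, regardless of the 2.27 already elapsed.

1.30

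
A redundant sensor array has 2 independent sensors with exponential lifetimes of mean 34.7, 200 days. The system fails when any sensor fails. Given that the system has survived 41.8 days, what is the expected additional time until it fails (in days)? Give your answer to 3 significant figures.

First-failure rate Σλ = 1/34.7 + 1/200 = 0.0338184.
By memorylessness the expected residual is 1/Σλ = 29.5697 days, regardless of the 41.8 already elapsed.

29.6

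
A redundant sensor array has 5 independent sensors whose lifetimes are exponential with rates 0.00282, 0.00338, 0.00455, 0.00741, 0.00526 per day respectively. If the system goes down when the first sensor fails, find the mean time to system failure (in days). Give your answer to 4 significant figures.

42.70

The time to first failure is exponential with rate Σλ = 0.00282 + 0.00338 + 0.00455 + 0.00741 + 0.00526 = 0.02342.
E[min] = 1/Σλ = 1/0.02342 = 42.6985 days.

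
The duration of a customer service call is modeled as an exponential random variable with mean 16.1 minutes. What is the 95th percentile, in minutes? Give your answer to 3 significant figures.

48.2

The rate is λ = 1/16.1 = 0.0621118 per minute.
Set 1 − e^(−λt) = 0.95, so t = −ln(0.05)/λ = 2.9957/0.0621118 ≈ 48.2313 minutes.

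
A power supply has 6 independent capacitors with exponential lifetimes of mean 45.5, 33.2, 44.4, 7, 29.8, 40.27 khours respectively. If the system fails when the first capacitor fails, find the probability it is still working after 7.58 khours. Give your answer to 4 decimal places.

The first failure time is exponential with rate Σλ_i = 1/45.5 + 1/33.2 + 1/44.4 + 1/7 + 1/29.8 + 1/40.27 = 0.275868 per khour.
P(min > 7.58) = e^(−0.275868·7.58) = e^(−2.0911) ≈ 0.1236.

0.1236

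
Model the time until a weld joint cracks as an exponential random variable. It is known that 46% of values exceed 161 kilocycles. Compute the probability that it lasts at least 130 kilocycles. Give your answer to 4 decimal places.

e^(−λ·161) = 0.46 ⇒ λ = −ln(0.46)/161 = 0.00482316.
P(X > 130) = e^(−0.00482316·130) = e^(−0.62701) ≈ 0.5342.

0.5342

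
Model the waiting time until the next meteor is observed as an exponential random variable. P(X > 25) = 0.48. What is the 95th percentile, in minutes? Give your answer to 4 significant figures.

e^(−λ·25) = 0.48 ⇒ λ = −ln(0.48)/25 = 0.0293588.
95th percentile: 1 − e^(−λt) = 0.95, t = −ln(0.05)/λ = 102.039 minutes.

102.0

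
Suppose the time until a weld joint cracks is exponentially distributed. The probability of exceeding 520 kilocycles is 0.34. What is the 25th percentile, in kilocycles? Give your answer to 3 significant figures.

139

e^(−λ·520) = 0.34 ⇒ λ = −ln(0.34)/520 = 0.00207463.
25th percentile: 1 − e^(−λt) = 0.25, t = −ln(0.75)/λ = 138.666 kilocycles.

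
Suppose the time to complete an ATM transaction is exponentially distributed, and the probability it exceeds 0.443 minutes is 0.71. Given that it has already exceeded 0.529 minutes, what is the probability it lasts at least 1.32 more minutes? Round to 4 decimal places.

0.3604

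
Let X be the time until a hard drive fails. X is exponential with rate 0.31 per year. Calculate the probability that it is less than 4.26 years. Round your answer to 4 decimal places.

P(X ≤ 4.26) = 1 − e^(−λ·4.26) = 1 − e^(−1.3206) ≈ 0.7330.

0.7330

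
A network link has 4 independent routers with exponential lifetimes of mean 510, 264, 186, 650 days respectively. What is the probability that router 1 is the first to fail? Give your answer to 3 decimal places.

Rates: λ_i = 1/mean_i → 0.00196078, 0.00378788, 0.00537634, 0.00153846; Σλ = 0.0126635.
P(router 1 first) = λ_1/Σλ = 0.00196078/0.0126635 ≈ 0.155.

0.155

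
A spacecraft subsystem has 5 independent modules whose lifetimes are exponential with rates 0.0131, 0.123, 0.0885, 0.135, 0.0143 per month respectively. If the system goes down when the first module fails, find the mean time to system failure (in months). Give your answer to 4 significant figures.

2.675

The time to first failure is exponential with rate Σλ = 0.0131 + 0.123 + 0.0885 + 0.135 + 0.0143 = 0.3739.
E[min] = 1/Σλ = 1/0.3739 = 2.67451 months.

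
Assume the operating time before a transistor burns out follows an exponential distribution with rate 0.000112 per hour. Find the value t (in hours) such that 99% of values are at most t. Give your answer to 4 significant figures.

41120

Set 1 − e^(−λt) = 0.99, so t = −ln(0.01)/λ = 4.6052/0.000112 ≈ 41117.6 hours.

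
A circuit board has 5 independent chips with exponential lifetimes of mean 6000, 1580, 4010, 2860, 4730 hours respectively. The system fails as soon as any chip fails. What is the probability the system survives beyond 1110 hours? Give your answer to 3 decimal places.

0.167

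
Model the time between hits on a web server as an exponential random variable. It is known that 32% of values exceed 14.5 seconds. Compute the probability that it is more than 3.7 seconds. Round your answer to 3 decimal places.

0.748

e^(−λ·14.5) = 0.32 ⇒ λ = −ln(0.32)/14.5 = 0.0785817.
P(X > 3.7) = e^(−0.0785817·3.7) = e^(−0.29075) ≈ 0.748.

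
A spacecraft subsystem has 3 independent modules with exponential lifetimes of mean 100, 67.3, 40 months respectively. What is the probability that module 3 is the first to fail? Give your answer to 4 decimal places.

Rates: λ_i = 1/mean_i → 0.01, 0.0148588, 0.025; Σλ = 0.0498588.
P(module 3 first) = λ_3/Σλ = 0.025/0.0498588 ≈ 0.5014.

0.5014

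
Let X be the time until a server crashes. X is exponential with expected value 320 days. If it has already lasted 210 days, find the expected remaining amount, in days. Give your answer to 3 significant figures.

320

The rate is λ = 1/320 = 0.003125 per day.
By memorylessness, the remaining amount past any threshold is again Exp(λ) with mean 1/λ = 320 days.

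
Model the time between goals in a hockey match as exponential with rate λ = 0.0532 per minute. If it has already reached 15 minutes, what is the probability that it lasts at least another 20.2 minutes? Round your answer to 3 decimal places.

0.341

P(X > s+t | X > s) = e^(−λ(s+t))/e^(−λs) = e^(−λt), independent of s = 15.
P(X > 20.2) = e^(−1.0746) ≈ 0.341.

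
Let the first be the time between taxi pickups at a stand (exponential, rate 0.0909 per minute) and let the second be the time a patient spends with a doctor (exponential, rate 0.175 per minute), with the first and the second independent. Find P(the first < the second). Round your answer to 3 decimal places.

0.342

λ_1 = 0.0909, λ_2 = 0.175.
For independent exponentials, P(the first < the second) = λ_1/(λ_1+λ_2) = 0.0909/0.2659 ≈ 0.342.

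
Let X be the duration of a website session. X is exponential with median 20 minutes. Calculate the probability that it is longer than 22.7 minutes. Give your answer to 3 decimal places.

0.455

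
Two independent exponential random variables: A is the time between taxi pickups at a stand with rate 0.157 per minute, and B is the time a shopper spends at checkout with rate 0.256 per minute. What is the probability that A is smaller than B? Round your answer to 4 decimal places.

λ_1 = 0.157, λ_2 = 0.256.
For independent exponentials, P(A < B) = λ_1/(λ_1+λ_2) = 0.157/0.413 ≈ 0.3801.

0.3801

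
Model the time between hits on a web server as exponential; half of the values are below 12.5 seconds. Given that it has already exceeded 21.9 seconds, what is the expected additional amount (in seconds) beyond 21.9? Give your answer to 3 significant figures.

18.0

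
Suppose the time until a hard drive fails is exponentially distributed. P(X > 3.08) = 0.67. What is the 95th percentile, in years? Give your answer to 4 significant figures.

e^(−λ·3.08) = 0.67 ⇒ λ = −ln(0.67)/3.08 = 0.130025.
95th percentile: 1 − e^(−λt) = 0.95, t = −ln(0.05)/λ = 23.0396 years.

23.04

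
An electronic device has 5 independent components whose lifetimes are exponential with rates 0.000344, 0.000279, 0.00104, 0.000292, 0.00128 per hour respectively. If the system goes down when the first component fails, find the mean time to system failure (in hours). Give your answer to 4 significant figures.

309.1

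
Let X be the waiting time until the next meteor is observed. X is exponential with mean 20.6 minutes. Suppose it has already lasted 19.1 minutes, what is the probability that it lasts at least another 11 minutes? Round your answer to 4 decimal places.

The rate is λ = 1/20.6 = 0.0485437 per minute.
The exponential is memoryless, so the remaining time is again Exp(λ): the condition X > 19.1 is irrelevant.
P(X > 11) = e^(−0.53398) ≈ 0.5863.

0.5863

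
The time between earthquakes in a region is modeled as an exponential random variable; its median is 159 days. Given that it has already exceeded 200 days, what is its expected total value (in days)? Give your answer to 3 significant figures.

429

For an exponential, median = ln(2)/λ, so λ = ln 2 / 159 = 0.00435942 per day.
By memorylessness, E[X | X > 200] = 200 + 1/λ = 200 + 229.389 = 429.389 days.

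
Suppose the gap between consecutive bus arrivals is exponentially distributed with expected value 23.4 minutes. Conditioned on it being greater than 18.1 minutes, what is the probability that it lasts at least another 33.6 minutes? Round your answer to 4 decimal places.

The rate is λ = 1/23.4 = 0.042735 per minute.
By the memoryless property, P(X > 18.1+33.6 | X > 18.1) = P(X > 33.6).
P(X > 33.6) = e^(−1.4359) ≈ 0.2379.

0.2379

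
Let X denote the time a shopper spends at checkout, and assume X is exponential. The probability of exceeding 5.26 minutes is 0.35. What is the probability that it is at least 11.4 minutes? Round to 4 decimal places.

0.1028

e^(−λ·5.26) = 0.35 ⇒ λ = −ln(0.35)/5.26 = 0.199586.
P(X > 11.4) = e^(−0.199586·11.4) = e^(−2.2753) ≈ 0.1028.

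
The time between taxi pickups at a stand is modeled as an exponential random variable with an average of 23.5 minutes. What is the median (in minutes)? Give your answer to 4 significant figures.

The rate is λ = 1/23.5 = 0.0425532 per minute.
Set 1 − e^(−λt) = 0.5, so t = −ln(0.5)/λ = 0.69315/0.0425532 ≈ 16.289 minutes.

16.29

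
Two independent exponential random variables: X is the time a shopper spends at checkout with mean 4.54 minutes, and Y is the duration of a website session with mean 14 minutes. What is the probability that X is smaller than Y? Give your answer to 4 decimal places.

λ_1 = 1/4.54 = 0.220264, λ_2 = 1/14 = 0.0714286.
For independent exponentials, P(X < Y) = λ_1/(λ_1+λ_2) = 0.220264/0.291693 ≈ 0.7551.

0.7551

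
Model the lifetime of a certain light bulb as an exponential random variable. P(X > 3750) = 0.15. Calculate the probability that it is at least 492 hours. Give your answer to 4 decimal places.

0.7797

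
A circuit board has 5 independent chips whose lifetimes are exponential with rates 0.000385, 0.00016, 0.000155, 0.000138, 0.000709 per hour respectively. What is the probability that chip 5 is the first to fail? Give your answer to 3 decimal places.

The time to first failure is exponential with rate Σλ = 0.000385 + 0.00016 + 0.000155 + 0.000138 + 0.000709 = 0.001547.
P(chip 5 first) = λ_5/Σλ = 0.000709/0.001547 ≈ 0.458.

0.458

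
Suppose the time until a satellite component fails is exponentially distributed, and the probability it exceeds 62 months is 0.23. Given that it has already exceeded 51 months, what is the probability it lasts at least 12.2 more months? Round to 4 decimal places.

0.7489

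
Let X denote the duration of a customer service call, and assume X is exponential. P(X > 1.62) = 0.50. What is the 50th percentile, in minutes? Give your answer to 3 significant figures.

1.62

e^(−λ·1.62) = 0.50 ⇒ λ = −ln(0.50)/1.62 = 0.427869.
50th percentile: 1 − e^(−λt) = 0.5, t = −ln(0.5)/λ = 1.62 minutes.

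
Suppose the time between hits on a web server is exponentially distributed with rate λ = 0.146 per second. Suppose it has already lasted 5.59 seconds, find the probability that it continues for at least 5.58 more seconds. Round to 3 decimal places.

The exponential is memoryless, so the remaining time is again Exp(λ): the condition X > 5.59 is irrelevant.
P(X > 5.58) = e^(−0.81468) ≈ 0.443.

0.443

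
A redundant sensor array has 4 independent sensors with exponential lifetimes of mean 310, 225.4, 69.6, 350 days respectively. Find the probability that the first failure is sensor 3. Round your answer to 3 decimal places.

Rates: λ_i = 1/mean_i → 0.00322581, 0.00443656, 0.0143678, 0.00285714; Σλ = 0.0248873.
P(sensor 3 first) = λ_3/Σλ = 0.0143678/0.0248873 ≈ 0.577.

0.577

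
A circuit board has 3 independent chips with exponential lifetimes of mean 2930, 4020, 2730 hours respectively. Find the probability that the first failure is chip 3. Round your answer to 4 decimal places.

0.3830

Rates: λ_i = 1/mean_i → 0.000341297, 0.000248756, 0.0003663; Σλ = 0.000956354.
P(chip 3 first) = λ_3/Σλ = 0.0003663/0.000956354 ≈ 0.3830.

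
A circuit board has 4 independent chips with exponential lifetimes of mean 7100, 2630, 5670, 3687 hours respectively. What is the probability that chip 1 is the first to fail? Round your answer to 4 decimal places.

Rates: λ_i = 1/mean_i → 0.000140845, 0.000380228, 0.000176367, 0.000271223; Σλ = 0.000968663.
P(chip 1 first) = λ_1/Σλ = 0.000140845/0.000968663 ≈ 0.1454.

0.1454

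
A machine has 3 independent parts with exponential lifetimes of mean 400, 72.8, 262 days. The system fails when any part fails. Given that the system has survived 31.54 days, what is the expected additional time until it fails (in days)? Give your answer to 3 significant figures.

First-failure rate Σλ = 1/400 + 1/72.8 + 1/262 = 0.0200531.
By memorylessness the expected residual is 1/Σλ = 49.8677 days, regardless of the 31.54 already elapsed.

49.9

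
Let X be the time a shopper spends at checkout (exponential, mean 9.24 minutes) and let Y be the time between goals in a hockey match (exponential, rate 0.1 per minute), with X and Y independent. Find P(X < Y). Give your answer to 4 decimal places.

λ_1 = 1/9.24 = 0.108225, λ_2 = 0.1.
For independent exponentials, P(X < Y) = λ_1/(λ_1+λ_2) = 0.108225/0.208225 ≈ 0.5198.

0.5198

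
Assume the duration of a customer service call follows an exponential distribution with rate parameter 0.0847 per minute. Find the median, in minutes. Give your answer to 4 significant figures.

8.184

Set 1 − e^(−λt) = 0.5, so t = −ln(0.5)/λ = 0.69315/0.0847 ≈ 8.18356 minutes.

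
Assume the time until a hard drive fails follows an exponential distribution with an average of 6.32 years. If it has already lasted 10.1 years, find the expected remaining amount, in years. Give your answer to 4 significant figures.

6.320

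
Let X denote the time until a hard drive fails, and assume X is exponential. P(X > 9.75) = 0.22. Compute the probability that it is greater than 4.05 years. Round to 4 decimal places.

e^(−λ·9.75) = 0.22 ⇒ λ = −ln(0.22)/9.75 = 0.155295.
P(X > 4.05) = e^(−0.155295·4.05) = e^(−0.62895) ≈ 0.5332.

0.5332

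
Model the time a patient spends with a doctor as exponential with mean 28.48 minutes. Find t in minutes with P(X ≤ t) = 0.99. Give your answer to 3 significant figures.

131

The rate is λ = 1/28.48 = 0.0351124 per minute.
Set 1 − e^(−λt) = 0.99, so t = −ln(0.01)/λ = 4.6052/0.0351124 ≈ 131.155 minutes.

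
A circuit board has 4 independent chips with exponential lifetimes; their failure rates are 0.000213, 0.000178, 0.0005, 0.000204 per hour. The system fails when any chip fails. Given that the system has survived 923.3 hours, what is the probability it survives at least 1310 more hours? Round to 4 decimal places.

Time to first failure ~ Exp(Σλ) with Σλ = 0.001095.
By memorylessness, P(T > 923.3+1310 | T > 923.3) = P(T > 1310) = e^(−0.001095·1310) ≈ 0.2382.

0.2382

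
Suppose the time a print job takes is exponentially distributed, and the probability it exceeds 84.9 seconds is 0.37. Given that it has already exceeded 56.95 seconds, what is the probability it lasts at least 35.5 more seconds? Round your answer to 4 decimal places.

0.6599

From e^(−λ·84.9) = 0.37, λ = −ln(0.37)/84.9 = 0.0117109.
Memoryless: P(X > 56.95+35.5 | X > 56.95) = P(X > 35.5) = e^(−0.0117109·35.5) ≈ 0.6599.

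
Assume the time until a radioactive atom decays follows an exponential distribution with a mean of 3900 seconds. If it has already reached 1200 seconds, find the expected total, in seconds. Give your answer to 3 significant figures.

The rate is λ = 1/3900 = 0.00025641 per second.
By memorylessness, E[X | X > 1200] = 1200 + 1/λ = 1200 + 3900 = 5100 seconds.

5100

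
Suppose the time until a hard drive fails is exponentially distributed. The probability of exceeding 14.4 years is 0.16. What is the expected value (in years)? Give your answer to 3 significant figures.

7.86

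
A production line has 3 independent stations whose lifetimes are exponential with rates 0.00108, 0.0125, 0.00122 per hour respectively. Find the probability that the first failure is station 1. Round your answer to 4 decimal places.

The time to first failure is exponential with rate Σλ = 0.00108 + 0.0125 + 0.00122 = 0.0148.
P(station 1 first) = λ_1/Σλ = 0.00108/0.0148 ≈ 0.0730.

0.0730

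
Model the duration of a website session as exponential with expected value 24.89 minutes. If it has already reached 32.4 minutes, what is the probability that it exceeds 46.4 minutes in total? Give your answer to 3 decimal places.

The rate is λ = 1/24.89 = 0.0401768 per minute.
By the memoryless property, P(X > 32.4+14 | X > 32.4) = P(X > 14).
P(X > 14) = e^(−0.56247) ≈ 0.570.

0.570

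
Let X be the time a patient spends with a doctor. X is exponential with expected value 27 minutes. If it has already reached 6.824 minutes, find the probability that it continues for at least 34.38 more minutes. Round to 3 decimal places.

The rate is λ = 1/27 = 0.037037 per minute.
The exponential is memoryless, so the remaining time is again Exp(λ): the condition X > 6.824 is irrelevant.
P(X > 34.38) = e^(−1.2733) ≈ 0.280.

0.280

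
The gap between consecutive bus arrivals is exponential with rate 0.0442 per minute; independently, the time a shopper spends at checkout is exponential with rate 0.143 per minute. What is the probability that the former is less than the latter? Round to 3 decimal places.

0.236

λ_1 = 0.0442, λ_2 = 0.143.
For independent exponentials, P(the former < the latter) = λ_1/(λ_1+λ_2) = 0.0442/0.1872 ≈ 0.236.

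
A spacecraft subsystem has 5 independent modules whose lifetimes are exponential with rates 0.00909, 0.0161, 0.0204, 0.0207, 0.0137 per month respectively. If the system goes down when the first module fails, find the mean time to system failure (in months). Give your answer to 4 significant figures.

The time to first failure is exponential with rate Σλ = 0.00909 + 0.0161 + 0.0204 + 0.0207 + 0.0137 = 0.07999.
E[min] = 1/Σλ = 1/0.07999 = 12.5016 months.

12.50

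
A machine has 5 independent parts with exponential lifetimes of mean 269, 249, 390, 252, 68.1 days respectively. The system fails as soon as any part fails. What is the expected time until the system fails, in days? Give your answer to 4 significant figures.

The first failure time is exponential with rate Σλ_i = 1/269 + 1/249 + 1/390 + 1/252 + 1/68.1 = 0.0289502 per day.
E[min] = 1/Σλ = 1/0.0289502 = 34.5421 days.

34.54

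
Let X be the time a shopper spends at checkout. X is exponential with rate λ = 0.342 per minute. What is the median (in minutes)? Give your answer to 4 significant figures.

2.027

Set 1 − e^(−λt) = 0.5, so t = −ln(0.5)/λ = 0.69315/0.342 ≈ 2.02675 minutes.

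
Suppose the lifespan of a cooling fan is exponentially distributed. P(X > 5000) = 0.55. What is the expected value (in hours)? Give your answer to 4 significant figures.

e^(−λ·5000) = 0.55 ⇒ λ = −ln(0.55)/5000 = 0.000119567.
Mean = 1/λ = 8363.48 hours.

8363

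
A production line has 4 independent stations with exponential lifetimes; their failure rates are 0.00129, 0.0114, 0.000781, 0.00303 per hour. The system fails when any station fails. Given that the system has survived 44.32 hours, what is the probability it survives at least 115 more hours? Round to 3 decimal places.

0.150

Time to first failure ~ Exp(Σλ) with Σλ = 0.016501.
By memorylessness, P(T > 44.32+115 | T > 44.32) = P(T > 115) = e^(−0.016501·115) ≈ 0.150.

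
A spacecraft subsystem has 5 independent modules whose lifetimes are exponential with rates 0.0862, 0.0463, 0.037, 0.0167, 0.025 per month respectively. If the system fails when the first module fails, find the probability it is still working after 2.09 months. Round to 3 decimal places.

0.643

The time to first failure is exponential with rate Σλ = 0.0862 + 0.0463 + 0.037 + 0.0167 + 0.025 = 0.2112.
P(min > 2.09) = e^(−0.2112·2.09) = e^(−0.44141) ≈ 0.643.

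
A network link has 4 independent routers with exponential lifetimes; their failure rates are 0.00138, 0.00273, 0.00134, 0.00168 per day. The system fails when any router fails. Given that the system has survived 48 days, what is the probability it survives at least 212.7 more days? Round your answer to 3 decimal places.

Time to first failure ~ Exp(Σλ) with Σλ = 0.00713.
By memorylessness, P(T > 48+212.7 | T > 48) = P(T > 212.7) = e^(−0.00713·212.7) ≈ 0.219.

0.219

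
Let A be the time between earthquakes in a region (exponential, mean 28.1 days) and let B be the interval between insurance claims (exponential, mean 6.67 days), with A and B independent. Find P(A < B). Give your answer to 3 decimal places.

0.192

λ_1 = 1/28.1 = 0.0355872, λ_2 = 1/6.67 = 0.149925.
For independent exponentials, P(A < B) = λ_1/(λ_1+λ_2) = 0.0355872/0.185512 ≈ 0.192.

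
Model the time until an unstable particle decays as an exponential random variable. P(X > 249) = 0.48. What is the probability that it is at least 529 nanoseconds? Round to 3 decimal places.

e^(−λ·249) = 0.48 ⇒ λ = −ln(0.48)/249 = 0.00294767.
P(X > 529) = e^(−0.00294767·529) = e^(−1.5593) ≈ 0.210.

0.210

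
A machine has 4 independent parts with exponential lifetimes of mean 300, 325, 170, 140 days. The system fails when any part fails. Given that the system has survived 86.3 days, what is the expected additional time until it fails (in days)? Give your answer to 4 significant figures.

51.45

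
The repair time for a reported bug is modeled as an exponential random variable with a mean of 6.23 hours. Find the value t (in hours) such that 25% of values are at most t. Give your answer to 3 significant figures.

1.79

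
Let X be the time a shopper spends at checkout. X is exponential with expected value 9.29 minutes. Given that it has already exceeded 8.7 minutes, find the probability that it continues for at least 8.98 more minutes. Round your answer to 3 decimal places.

0.380

The rate is λ = 1/9.29 = 0.107643 per minute.
By the memoryless property, P(X > 8.7+8.98 | X > 8.7) = P(X > 8.98).
P(X > 8.98) = e^(−0.96663) ≈ 0.380.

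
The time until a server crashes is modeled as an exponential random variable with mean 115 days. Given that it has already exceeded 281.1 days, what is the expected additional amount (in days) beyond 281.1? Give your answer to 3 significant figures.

115

The rate is λ = 1/115 = 0.00869565 per day.
By memorylessness, the remaining amount past any threshold is again Exp(λ) with mean 1/λ = 115 days.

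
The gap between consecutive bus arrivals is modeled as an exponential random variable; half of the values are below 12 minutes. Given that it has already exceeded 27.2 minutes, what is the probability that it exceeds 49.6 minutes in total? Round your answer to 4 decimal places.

0.2742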